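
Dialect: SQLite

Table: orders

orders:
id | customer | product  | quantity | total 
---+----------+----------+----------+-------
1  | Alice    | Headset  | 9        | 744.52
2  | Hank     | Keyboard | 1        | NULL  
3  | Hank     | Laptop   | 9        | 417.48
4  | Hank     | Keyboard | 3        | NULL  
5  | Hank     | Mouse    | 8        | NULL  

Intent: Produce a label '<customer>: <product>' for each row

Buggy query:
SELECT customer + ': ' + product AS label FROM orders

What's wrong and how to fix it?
Bug: '+' is numeric addition; on text columns SQLite converts them to 0 instead of concatenating

Fix: Replace + with || to concatenate text

Corrected query:
SELECT customer || ': ' || product AS label FROM orders

Result:
label         
--------------
Alice: Headset
Hank: Keyboard
Hank: Laptop  
Hank: Keyboard
Hank: Mouse   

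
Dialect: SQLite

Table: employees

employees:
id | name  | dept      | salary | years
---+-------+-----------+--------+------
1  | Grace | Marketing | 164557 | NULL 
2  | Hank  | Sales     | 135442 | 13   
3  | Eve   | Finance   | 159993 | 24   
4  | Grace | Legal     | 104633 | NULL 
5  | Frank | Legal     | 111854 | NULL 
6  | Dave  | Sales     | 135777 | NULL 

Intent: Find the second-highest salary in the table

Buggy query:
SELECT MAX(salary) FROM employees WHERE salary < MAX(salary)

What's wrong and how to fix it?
Bug: The inner MAX is an aggregate inside WHERE, which is not allowed

Fix: Compute the overall MAX in a subquery, then take MAX of rows below it

Corrected query:
SELECT MAX(salary) FROM employees WHERE salary < (SELECT MAX(salary) FROM employees)

Result:
MAX(salary)
-----------
159993     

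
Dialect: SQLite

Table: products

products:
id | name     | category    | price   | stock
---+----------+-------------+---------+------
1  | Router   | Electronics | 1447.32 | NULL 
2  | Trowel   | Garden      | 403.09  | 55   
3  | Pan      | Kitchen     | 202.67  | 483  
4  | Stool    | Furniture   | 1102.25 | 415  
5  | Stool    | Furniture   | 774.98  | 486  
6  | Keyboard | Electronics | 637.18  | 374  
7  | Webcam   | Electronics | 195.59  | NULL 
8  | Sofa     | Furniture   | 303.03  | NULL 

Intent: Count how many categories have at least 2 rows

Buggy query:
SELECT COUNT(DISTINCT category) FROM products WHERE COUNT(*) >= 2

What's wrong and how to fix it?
Bug: COUNT(*) cannot appear in WHERE; the per-group count doesn't exist yet

Fix: Group first with HAVING COUNT(*) >= 2, then COUNT the resulting groups

Corrected query:
SELECT COUNT(*) FROM (SELECT category FROM products GROUP BY category HAVING COUNT(*) >= 2)

Result:
COUNT(*)
--------
2       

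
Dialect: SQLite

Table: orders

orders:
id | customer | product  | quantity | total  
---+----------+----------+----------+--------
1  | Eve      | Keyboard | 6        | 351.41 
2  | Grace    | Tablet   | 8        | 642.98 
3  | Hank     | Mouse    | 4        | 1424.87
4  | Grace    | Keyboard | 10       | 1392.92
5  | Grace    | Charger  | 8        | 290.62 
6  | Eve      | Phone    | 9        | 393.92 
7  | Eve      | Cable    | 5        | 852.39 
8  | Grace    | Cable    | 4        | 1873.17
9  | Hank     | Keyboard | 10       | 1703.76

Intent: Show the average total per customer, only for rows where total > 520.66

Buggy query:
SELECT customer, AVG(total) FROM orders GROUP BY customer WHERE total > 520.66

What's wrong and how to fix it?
Bug: Row-level WHERE must come before GROUP BY in the clause order

Fix: Move the WHERE clause before GROUP BY

Corrected query:
SELECT customer, AVG(total) FROM orders WHERE total > 520.66 GROUP BY customer

Result:
customer | AVG(total) 
---------+------------
Eve      | 852.39     
Grace    | 1303.023333
Hank     | 1564.315   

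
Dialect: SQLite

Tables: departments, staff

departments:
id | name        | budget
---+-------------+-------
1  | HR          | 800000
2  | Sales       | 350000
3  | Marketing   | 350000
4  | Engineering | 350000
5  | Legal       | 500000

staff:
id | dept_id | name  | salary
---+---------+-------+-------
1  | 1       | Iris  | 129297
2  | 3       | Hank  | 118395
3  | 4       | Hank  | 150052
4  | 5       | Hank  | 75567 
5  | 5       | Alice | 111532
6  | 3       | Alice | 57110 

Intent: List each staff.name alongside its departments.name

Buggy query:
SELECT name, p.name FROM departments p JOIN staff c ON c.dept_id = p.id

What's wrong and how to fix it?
Bug: Both tables have a 'name' column; the unqualified reference is ambiguous

Fix: Qualify the column with its table alias (c.name)

Corrected query:
SELECT c.name, p.name FROM departments p JOIN staff c ON c.dept_id = p.id

Result:
name  | name       
------+------------
Iris  | HR         
Hank  | Marketing  
Hank  | Engineering
Hank  | Legal      
Alice | Legal      
Alice | Marketing  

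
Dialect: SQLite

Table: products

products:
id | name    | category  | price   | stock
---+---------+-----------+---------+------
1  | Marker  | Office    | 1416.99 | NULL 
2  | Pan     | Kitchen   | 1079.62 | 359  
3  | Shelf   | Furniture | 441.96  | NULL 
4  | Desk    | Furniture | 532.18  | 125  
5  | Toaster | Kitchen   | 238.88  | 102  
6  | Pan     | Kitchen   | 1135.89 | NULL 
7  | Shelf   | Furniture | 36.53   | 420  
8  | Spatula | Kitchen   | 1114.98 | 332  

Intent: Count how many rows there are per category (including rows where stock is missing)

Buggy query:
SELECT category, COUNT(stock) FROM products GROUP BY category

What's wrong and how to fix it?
Bug: COUNT(column) counts non-NULL values only; rows with NULL stock aren't counted

Fix: Use COUNT(*) to count all rows regardless of NULL

Corrected query:
SELECT category, COUNT(*) FROM products GROUP BY category

Result:
category  | COUNT(*)
----------+---------
Furniture | 3       
Kitchen   | 4       
Office    | 1       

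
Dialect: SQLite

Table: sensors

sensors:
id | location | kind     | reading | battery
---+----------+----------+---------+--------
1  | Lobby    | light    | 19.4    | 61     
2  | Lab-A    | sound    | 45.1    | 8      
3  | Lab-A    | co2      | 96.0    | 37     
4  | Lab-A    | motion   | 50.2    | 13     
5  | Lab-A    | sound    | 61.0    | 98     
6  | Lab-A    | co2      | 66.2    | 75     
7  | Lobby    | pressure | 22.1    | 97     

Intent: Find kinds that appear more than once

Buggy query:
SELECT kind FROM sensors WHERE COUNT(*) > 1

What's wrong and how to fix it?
Bug: WHERE can't reference COUNT(*); aggregates are computed after WHERE

Fix: Group first, then use HAVING for the count condition

Corrected query:
SELECT kind FROM sensors GROUP BY kind HAVING COUNT(*) > 1

Result:
kind 
-----
co2  
sound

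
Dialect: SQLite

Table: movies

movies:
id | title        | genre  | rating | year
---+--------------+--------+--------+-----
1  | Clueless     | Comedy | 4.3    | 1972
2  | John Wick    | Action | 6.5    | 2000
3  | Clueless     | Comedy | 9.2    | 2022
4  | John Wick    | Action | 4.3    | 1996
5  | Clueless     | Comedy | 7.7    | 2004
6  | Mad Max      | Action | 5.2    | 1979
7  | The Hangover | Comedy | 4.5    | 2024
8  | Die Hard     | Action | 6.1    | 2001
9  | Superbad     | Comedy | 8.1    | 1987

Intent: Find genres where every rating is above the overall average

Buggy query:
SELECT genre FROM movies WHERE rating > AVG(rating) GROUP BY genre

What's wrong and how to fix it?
Bug: WHERE evaluates per row before aggregation, so AVG() is unavailable

Fix: Compute the overall average in a scalar subquery and compare each group's MIN against it in HAVING

Corrected query:
SELECT genre FROM movies GROUP BY genre HAVING MIN(rating) > (SELECT AVG(rating) FROM movies)

Result:
(no rows)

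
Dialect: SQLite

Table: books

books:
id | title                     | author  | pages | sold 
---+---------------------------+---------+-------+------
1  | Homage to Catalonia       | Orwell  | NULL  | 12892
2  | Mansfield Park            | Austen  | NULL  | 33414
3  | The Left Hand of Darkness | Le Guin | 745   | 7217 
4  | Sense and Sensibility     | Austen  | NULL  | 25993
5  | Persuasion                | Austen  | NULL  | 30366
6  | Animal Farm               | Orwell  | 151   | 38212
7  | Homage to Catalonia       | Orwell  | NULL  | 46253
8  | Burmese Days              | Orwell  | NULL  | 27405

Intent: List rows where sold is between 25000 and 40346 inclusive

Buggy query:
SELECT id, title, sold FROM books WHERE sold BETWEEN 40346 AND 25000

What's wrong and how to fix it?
Bug: BETWEEN expects the lower bound first; with 40346 AND 25000 the range is empty

Fix: Swap the bounds so the smaller value comes first

Corrected query:
SELECT id, title, sold FROM books WHERE sold BETWEEN 25000 AND 40346

Result:
id | title                 | sold 
---+-----------------------+------
2  | Mansfield Park        | 33414
4  | Sense and Sensibility | 25993
5  | Persuasion            | 30366
6  | Animal Farm           | 38212
8  | Burmese Days          | 27405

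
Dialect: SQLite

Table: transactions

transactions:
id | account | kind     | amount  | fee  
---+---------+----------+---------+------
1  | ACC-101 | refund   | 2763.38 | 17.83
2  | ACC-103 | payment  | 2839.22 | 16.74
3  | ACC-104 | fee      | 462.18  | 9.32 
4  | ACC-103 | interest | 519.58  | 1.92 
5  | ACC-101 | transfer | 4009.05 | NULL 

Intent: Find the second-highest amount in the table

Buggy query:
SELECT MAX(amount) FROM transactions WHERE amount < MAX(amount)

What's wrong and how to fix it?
Bug: The inner MAX is an aggregate inside WHERE, which is not allowed

Fix: Put the inner MAX in a scalar subquery

Corrected query:
SELECT MAX(amount) FROM transactions WHERE amount < (SELECT MAX(amount) FROM transactions)

Result:
MAX(amount)
-----------
2839.22    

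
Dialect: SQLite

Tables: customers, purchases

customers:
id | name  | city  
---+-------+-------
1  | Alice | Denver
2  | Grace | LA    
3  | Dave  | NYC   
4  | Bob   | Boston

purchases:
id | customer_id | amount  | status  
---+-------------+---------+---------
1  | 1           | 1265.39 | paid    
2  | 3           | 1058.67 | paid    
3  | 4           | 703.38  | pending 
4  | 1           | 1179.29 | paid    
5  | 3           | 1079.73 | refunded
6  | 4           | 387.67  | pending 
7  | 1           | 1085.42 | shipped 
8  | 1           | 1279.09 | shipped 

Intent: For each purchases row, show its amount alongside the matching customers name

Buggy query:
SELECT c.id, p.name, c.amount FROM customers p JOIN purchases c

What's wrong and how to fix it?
Bug: JOIN with no ON clause produces a cartesian product; every purchases row pairs with every customers row

Fix: Add ON c.customer_id = p.id to the JOIN

Corrected query:
SELECT c.id, p.name, c.amount FROM customers p JOIN purchases c ON c.customer_id = p.id

Result:
id | name  | amount 
---+-------+--------
1  | Alice | 1265.39
2  | Dave  | 1058.67
3  | Bob   | 703.38 
4  | Alice | 1179.29
5  | Dave  | 1079.73
6  | Bob   | 387.67 
7  | Alice | 1085.42
8  | Alice | 1279.09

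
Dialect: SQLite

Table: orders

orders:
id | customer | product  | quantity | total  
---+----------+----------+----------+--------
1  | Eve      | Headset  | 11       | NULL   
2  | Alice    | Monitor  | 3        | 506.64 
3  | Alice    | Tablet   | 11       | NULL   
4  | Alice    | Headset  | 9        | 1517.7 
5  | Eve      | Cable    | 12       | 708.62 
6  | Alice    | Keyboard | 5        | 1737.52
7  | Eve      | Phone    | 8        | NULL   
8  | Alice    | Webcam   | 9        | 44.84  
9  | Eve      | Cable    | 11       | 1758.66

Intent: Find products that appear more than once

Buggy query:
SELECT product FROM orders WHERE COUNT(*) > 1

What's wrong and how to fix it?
Bug: WHERE can't reference COUNT(*); aggregates are computed after WHERE

Fix: GROUP BY product, then filter groups with HAVING COUNT(*) > 1

Corrected query:
SELECT product FROM orders GROUP BY product HAVING COUNT(*) > 1

Result:
product
-------
Cable  
Headset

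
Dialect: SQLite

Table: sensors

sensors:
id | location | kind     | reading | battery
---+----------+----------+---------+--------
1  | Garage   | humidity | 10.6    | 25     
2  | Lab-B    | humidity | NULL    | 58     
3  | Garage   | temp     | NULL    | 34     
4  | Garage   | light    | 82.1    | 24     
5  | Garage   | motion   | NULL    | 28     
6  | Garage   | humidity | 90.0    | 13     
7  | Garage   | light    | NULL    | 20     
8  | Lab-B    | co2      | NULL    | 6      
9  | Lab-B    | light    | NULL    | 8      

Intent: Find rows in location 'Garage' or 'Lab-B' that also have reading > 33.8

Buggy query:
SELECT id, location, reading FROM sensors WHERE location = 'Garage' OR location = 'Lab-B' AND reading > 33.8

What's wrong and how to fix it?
Bug: Without parentheses, AND is evaluated before OR, so the reading filter only applies to the 'Lab-B' branch

Fix: Group the OR with parentheses (or use IN), then AND the threshold

Corrected query:
SELECT id, location, reading FROM sensors WHERE (location = 'Garage' OR location = 'Lab-B') AND reading > 33.8

Result:
id | location | reading
---+----------+--------
4  | Garage   | 82.1   
6  | Garage   | 90     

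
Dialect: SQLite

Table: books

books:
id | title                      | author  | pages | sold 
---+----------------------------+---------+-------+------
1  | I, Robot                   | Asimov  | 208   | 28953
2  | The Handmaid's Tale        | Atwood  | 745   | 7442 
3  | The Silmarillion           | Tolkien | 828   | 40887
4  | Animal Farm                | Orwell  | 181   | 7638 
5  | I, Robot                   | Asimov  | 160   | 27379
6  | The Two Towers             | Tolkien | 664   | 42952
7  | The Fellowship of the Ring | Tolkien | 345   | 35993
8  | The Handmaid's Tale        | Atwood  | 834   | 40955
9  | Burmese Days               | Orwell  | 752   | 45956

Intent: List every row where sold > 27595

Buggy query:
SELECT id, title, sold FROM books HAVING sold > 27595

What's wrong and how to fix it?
Bug: HAVING filters the output of aggregation, but this query has no GROUP BY and no aggregate functions, so SQLite rejects it (HAVING clause on a non-aggregate query); the condition here is per row

Fix: Use WHERE for row-level filtering

Corrected query:
SELECT id, title, sold FROM books WHERE sold > 27595

Result:
id | title                      | sold 
---+----------------------------+------
1  | I, Robot                   | 28953
3  | The Silmarillion           | 40887
6  | The Two Towers             | 42952
7  | The Fellowship of the Ring | 35993
8  | The Handmaid's Tale        | 40955
9  | Burmese Days               | 45956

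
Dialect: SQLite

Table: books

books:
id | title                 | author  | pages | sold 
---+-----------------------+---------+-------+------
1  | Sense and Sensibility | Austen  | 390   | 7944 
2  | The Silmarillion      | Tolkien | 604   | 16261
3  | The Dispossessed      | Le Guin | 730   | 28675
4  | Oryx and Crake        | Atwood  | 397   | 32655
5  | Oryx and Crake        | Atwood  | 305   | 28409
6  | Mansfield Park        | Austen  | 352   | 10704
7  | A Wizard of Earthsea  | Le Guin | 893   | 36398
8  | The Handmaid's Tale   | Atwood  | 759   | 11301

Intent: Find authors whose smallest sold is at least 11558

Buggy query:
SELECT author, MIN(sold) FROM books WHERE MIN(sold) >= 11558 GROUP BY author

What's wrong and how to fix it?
Bug: Aggregates like MIN are computed per group after WHERE runs

Fix: Use HAVING for the per-group MIN condition

Corrected query:
SELECT author, MIN(sold) FROM books GROUP BY author HAVING MIN(sold) >= 11558

Result:
author  | MIN(sold)
--------+----------
Le Guin | 28675    
Tolkien | 16261    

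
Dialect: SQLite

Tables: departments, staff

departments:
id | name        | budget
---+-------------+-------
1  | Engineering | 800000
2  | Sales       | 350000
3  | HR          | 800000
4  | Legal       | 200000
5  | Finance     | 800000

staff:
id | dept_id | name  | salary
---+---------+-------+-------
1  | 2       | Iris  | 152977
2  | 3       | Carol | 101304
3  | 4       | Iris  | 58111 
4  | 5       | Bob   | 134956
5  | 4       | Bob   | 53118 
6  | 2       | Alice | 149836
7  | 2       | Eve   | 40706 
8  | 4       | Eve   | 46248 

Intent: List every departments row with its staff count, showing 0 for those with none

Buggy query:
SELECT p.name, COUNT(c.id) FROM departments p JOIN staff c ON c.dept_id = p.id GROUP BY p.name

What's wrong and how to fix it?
Bug: An inner join excludes parents with zero children

Fix: Use LEFT JOIN so parents without children still appear (COUNT(c.id) gives 0)

Corrected query:
SELECT p.name, COUNT(c.id) FROM departments p LEFT JOIN staff c ON c.dept_id = p.id GROUP BY p.name

Result:
name        | COUNT(c.id)
------------+------------
Engineering | 0          
Finance     | 1          
HR          | 1          
Legal       | 3          
Sales       | 3          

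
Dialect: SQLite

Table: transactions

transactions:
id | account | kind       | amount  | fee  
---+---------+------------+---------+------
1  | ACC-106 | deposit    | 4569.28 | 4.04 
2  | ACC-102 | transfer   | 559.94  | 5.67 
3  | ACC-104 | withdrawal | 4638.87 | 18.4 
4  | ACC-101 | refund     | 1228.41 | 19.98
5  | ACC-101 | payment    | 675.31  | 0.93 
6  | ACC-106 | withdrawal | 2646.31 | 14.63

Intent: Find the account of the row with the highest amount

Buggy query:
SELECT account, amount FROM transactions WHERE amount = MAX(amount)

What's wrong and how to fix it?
Bug: WHERE is evaluated per row; an aggregate over the whole table isn't defined there

Fix: Wrap MAX in a scalar subquery so WHERE compares against a single value

Corrected query:
SELECT account, amount FROM transactions WHERE amount = (SELECT MAX(amount) FROM transactions)

Result:
account | amount 
--------+--------
ACC-104 | 4638.87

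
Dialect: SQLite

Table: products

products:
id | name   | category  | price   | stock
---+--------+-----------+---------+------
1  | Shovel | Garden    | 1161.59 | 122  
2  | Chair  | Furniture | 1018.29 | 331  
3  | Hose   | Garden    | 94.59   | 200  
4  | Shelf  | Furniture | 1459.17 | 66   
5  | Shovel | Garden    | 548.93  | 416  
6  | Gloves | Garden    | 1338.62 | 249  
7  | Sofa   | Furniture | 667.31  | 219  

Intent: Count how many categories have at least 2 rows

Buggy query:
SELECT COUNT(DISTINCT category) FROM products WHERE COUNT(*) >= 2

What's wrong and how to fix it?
Bug: WHERE filters individual rows, not groups, so a group-level COUNT is invalid there

Fix: Use a subquery that GROUPs and filters with HAVING, then count its rows

Corrected query:
SELECT COUNT(*) FROM (SELECT category FROM products GROUP BY category HAVING COUNT(*) >= 2)

Result:
COUNT(*)
--------
2       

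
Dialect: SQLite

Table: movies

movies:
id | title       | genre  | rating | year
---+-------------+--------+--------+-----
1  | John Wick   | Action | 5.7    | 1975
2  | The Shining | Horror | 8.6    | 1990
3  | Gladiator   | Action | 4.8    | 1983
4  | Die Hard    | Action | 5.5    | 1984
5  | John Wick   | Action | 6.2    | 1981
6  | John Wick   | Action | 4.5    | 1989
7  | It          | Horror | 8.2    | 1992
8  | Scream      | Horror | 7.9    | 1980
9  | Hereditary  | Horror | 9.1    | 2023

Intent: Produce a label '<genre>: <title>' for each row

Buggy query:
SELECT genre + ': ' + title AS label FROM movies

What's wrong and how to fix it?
Bug: '+' is numeric addition; on text columns SQLite converts them to 0 instead of concatenating

Fix: Replace + with || to concatenate text

Corrected query:
SELECT genre || ': ' || title AS label FROM movies

Result:
label              
-------------------
Action: John Wick  
Horror: The Shining
Action: Gladiator  
Action: Die Hard   
Action: John Wick  
Action: John Wick  
Horror: It         
Horror: Scream     
Horror: Hereditary 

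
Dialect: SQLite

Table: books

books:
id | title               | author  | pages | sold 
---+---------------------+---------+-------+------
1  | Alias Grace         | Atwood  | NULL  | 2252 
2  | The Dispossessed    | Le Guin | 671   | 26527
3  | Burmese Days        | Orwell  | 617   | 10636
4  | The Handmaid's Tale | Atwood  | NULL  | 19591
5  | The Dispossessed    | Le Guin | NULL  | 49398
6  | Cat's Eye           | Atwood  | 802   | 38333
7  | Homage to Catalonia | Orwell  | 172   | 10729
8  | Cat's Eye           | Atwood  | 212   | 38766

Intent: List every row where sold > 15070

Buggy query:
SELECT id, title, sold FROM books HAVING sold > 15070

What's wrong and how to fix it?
Bug: This is a non-aggregate query (no GROUP BY, no aggregates), so in SQLite the HAVING clause is invalid here; a row-level condition belongs in WHERE

Fix: Use WHERE for row-level filtering

Corrected query:
SELECT id, title, sold FROM books WHERE sold > 15070

Result:
id | title               | sold 
---+---------------------+------
2  | The Dispossessed    | 26527
4  | The Handmaid's Tale | 19591
5  | The Dispossessed    | 49398
6  | Cat's Eye           | 38333
8  | Cat's Eye           | 38766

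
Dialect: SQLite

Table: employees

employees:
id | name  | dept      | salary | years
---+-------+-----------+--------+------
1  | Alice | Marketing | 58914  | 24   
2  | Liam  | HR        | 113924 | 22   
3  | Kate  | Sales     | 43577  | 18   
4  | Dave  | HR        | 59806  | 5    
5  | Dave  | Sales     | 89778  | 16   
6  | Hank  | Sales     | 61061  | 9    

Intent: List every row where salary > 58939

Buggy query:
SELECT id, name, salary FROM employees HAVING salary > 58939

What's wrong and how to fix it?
Bug: HAVING filters the output of aggregation, but this query has no GROUP BY and no aggregate functions, so SQLite rejects it (HAVING clause on a non-aggregate query); the condition here is per row

Fix: Replace HAVING with WHERE since the condition applies to individual rows

Corrected query:
SELECT id, name, salary FROM employees WHERE salary > 58939

Result:
id | name | salary
---+------+-------
2  | Liam | 113924
4  | Dave | 59806 
5  | Dave | 89778 
6  | Hank | 61061 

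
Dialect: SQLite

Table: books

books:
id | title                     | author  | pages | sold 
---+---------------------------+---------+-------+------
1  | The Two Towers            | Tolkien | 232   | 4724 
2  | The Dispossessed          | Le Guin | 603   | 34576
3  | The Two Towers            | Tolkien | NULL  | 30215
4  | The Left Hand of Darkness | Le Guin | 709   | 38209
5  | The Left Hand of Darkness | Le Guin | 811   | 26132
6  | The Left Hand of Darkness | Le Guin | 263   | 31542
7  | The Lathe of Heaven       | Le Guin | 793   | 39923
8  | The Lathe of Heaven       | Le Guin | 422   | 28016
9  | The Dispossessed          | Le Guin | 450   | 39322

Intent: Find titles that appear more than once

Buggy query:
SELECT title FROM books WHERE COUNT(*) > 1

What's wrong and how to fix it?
Bug: WHERE can't reference COUNT(*); aggregates are computed after WHERE

Fix: GROUP BY title, then filter groups with HAVING COUNT(*) > 1

Corrected query:
SELECT title FROM books GROUP BY title HAVING COUNT(*) > 1

Result:
title                    
-------------------------
The Dispossessed         
The Lathe of Heaven      
The Left Hand of Darkness
The Two Towers           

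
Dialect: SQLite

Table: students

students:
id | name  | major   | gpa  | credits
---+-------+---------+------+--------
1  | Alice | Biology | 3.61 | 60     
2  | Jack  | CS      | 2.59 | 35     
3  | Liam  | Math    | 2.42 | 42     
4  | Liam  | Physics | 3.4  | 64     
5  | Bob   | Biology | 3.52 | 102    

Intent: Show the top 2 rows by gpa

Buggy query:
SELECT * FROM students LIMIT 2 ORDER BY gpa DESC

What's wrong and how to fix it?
Bug: LIMIT must come after ORDER BY

Fix: Swap the clauses: ORDER BY first, then LIMIT

Corrected query:
SELECT * FROM students ORDER BY gpa DESC LIMIT 2

Result:
id | name  | major   | gpa  | credits
---+-------+---------+------+--------
1  | Alice | Biology | 3.61 | 60     
5  | Bob   | Biology | 3.52 | 102    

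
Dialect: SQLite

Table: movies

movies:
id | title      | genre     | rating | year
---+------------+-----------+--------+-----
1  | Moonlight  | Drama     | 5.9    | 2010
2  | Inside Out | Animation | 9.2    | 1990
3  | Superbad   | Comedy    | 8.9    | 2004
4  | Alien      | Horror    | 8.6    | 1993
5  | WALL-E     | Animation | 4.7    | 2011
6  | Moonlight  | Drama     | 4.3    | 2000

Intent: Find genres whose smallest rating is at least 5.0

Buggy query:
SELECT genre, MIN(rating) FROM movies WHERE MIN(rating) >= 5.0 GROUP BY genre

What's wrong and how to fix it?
Bug: MIN() in WHERE is a misuse of aggregate

Fix: Use HAVING for the per-group MIN condition

Corrected query:
SELECT genre, MIN(rating) FROM movies GROUP BY genre HAVING MIN(rating) >= 5.0

Result:
genre  | MIN(rating)
-------+------------
Comedy | 8.9        
Horror | 8.6        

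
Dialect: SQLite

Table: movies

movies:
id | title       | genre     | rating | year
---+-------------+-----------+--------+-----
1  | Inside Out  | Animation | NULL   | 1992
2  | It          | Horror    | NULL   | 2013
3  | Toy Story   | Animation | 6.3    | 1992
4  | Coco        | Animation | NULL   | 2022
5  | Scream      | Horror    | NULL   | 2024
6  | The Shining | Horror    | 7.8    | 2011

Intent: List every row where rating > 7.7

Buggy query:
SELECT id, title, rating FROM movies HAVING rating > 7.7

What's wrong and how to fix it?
Bug: HAVING filters the output of aggregation, but this query has no GROUP BY and no aggregate functions, so SQLite rejects it (HAVING clause on a non-aggregate query); the condition here is per row

Fix: Use WHERE for row-level filtering

Corrected query:
SELECT id, title, rating FROM movies WHERE rating > 7.7

Result:
id | title       | rating
---+-------------+-------
6  | The Shining | 7.8   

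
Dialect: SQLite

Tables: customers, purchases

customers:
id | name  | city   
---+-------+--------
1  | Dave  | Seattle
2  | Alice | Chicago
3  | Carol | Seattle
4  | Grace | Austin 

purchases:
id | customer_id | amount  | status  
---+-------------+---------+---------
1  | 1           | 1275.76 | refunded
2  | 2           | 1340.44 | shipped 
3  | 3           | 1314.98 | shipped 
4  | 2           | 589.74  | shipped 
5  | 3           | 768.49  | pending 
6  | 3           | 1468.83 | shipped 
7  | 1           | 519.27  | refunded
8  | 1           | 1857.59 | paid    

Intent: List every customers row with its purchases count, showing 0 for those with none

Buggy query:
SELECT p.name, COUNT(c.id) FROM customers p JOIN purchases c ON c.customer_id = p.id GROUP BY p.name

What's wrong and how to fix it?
Bug: An inner join excludes parents with zero children

Fix: Use LEFT JOIN so parents without children still appear (COUNT(c.id) gives 0)

Corrected query:
SELECT p.name, COUNT(c.id) FROM customers p LEFT JOIN purchases c ON c.customer_id = p.id GROUP BY p.name

Result:
name  | COUNT(c.id)
------+------------
Alice | 2          
Carol | 3          
Dave  | 3          
Grace | 0          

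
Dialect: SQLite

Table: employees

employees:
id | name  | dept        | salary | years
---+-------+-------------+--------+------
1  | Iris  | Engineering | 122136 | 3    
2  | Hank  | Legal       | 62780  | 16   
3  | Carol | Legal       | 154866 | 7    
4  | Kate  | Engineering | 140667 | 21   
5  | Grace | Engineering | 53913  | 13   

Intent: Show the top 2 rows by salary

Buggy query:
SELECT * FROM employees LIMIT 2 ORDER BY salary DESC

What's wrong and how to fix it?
Bug: LIMIT must come after ORDER BY

Fix: Sort with ORDER BY, then apply LIMIT

Corrected query:
SELECT * FROM employees ORDER BY salary DESC LIMIT 2

Result:
id | name  | dept        | salary | years
---+-------+-------------+--------+------
3  | Carol | Legal       | 154866 | 7    
4  | Kate  | Engineering | 140667 | 21   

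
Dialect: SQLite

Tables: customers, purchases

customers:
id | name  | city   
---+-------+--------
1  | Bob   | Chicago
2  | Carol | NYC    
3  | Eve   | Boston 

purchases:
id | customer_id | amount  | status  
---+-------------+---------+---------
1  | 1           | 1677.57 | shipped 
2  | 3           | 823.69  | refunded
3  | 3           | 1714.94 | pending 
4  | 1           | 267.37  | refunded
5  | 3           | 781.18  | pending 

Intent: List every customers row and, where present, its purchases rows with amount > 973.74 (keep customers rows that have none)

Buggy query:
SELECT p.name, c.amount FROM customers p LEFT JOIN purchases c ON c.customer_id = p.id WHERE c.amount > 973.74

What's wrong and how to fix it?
Bug: Filtering c.amount in WHERE discards the NULL rows produced by LEFT JOIN, turning it into an inner join

Fix: Put 'c.amount > 973.74' in the JOIN's ON clause instead of WHERE

Corrected query:
SELECT p.name, c.amount FROM customers p LEFT JOIN purchases c ON c.customer_id = p.id AND c.amount > 973.74

Result:
name  | amount 
------+--------
Bob   | 1677.57
Carol | NULL   
Eve   | 1714.94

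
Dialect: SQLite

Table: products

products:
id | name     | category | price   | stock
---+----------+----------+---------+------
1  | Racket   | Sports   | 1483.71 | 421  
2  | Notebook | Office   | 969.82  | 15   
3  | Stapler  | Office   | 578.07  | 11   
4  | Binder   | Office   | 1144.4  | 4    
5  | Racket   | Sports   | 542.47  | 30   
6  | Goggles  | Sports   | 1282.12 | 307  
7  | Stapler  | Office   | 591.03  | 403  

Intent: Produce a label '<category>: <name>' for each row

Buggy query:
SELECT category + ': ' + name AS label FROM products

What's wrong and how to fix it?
Bug: SQLite uses || for string concatenation; + coerces text to numbers (yielding 0)

Fix: Replace + with || to concatenate text

Corrected query:
SELECT category || ': ' || name AS label FROM products

Result:
label           
----------------
Sports: Racket  
Office: Notebook
Office: Stapler 
Office: Binder  
Sports: Racket  
Sports: Goggles 
Office: Stapler 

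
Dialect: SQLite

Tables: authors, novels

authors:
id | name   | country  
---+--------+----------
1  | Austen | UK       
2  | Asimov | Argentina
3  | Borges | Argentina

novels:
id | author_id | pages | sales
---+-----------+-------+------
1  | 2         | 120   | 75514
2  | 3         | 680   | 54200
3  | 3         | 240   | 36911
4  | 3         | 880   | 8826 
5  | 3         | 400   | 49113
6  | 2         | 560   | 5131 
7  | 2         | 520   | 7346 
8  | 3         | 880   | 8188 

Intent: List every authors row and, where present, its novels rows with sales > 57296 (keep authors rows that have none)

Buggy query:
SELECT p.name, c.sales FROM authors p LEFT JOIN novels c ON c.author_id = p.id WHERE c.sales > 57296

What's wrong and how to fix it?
Bug: A WHERE condition on the right-hand table after LEFT JOIN drops unmatched parents

Fix: Put 'c.sales > 57296' in the JOIN's ON clause instead of WHERE

Corrected query:
SELECT p.name, c.sales FROM authors p LEFT JOIN novels c ON c.author_id = p.id AND c.sales > 57296

Result:
name   | sales
-------+------
Austen | NULL 
Asimov | 75514
Borges | NULL 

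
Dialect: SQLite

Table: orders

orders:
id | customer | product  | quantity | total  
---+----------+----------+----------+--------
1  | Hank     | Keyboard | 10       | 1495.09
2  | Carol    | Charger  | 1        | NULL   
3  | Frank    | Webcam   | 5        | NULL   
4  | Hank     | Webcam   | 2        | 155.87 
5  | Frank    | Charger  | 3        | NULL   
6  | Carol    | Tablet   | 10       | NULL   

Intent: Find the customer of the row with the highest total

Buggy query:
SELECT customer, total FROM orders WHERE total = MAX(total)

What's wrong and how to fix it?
Bug: MAX(total) is an aggregate and cannot be used directly in WHERE

Fix: Use a subquery: WHERE total = (SELECT MAX(total) FROM orders)

Corrected query:
SELECT customer, total FROM orders WHERE total = (SELECT MAX(total) FROM orders)

Result:
customer | total  
---------+--------
Hank     | 1495.09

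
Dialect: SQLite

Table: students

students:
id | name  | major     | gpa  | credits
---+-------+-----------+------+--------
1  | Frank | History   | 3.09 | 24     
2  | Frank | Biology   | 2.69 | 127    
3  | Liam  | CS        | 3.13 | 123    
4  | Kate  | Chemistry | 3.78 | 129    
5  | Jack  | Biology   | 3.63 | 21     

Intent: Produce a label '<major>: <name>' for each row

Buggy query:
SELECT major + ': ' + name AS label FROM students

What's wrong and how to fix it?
Bug: SQLite uses || for string concatenation; + coerces text to numbers (yielding 0)

Fix: Use the || operator for string concatenation

Corrected query:
SELECT major || ': ' || name AS label FROM students

Result:
label          
---------------
History: Frank 
Biology: Frank 
CS: Liam       
Chemistry: Kate
Biology: Jack  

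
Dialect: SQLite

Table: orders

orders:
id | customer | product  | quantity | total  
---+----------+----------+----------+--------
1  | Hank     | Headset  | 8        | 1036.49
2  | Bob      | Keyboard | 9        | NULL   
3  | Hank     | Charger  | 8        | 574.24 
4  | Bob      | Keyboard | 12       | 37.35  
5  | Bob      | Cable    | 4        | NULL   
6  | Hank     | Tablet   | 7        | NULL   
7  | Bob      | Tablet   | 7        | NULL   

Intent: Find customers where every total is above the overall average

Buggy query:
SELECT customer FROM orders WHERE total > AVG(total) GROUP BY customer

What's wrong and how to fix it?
Bug: AVG() is an aggregate; it can't sit directly in WHERE

Fix: Use a subquery for AVG and a HAVING MIN(...) filter so the condition holds for every row in the group

Corrected query:
SELECT customer FROM orders GROUP BY customer HAVING MIN(total) > (SELECT AVG(total) FROM orders)

Result:
customer
--------
Hank    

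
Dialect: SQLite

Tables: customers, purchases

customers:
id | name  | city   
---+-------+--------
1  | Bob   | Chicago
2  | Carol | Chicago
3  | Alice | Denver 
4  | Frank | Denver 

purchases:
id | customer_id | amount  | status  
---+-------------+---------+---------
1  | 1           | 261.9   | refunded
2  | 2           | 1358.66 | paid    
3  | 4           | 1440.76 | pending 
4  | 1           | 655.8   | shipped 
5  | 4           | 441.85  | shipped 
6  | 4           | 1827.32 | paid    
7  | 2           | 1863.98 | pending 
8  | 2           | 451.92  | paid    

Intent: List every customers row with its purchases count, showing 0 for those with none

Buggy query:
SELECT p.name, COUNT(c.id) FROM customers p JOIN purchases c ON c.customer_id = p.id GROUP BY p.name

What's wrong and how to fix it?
Bug: An inner join excludes parents with zero children

Fix: Use LEFT JOIN so parents without children still appear (COUNT(c.id) gives 0)

Corrected query:
SELECT p.name, COUNT(c.id) FROM customers p LEFT JOIN purchases c ON c.customer_id = p.id GROUP BY p.name

Result:
name  | COUNT(c.id)
------+------------
Alice | 0          
Bob   | 2          
Carol | 3          
Frank | 3          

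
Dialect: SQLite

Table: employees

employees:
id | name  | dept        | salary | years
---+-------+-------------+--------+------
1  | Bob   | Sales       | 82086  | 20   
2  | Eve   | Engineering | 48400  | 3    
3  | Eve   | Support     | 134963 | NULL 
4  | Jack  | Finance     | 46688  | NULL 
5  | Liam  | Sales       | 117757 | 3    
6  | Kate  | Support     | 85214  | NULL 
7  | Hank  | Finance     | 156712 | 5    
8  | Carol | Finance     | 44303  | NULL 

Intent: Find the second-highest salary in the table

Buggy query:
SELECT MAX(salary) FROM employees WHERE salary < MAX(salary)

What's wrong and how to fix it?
Bug: The inner MAX is an aggregate inside WHERE, which is not allowed

Fix: Put the inner MAX in a scalar subquery

Corrected query:
SELECT MAX(salary) FROM employees WHERE salary < (SELECT MAX(salary) FROM employees)

Result:
MAX(salary)
-----------
134963     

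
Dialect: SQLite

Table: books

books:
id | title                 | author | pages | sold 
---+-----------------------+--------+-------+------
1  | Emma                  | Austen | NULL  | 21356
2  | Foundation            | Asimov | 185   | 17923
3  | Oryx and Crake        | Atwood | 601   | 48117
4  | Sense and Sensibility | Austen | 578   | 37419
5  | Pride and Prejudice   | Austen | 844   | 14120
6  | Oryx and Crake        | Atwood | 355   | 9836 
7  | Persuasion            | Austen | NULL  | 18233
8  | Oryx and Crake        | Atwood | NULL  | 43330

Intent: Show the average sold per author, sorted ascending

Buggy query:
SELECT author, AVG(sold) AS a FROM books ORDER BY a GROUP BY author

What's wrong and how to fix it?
Bug: GROUP BY must precede ORDER BY

Fix: Move ORDER BY to the end, after GROUP BY

Corrected query:
SELECT author, AVG(sold) AS a FROM books GROUP BY author ORDER BY a

Result:
author | a    
-------+------
Asimov | 17923
Austen | 22782
Atwood | 33761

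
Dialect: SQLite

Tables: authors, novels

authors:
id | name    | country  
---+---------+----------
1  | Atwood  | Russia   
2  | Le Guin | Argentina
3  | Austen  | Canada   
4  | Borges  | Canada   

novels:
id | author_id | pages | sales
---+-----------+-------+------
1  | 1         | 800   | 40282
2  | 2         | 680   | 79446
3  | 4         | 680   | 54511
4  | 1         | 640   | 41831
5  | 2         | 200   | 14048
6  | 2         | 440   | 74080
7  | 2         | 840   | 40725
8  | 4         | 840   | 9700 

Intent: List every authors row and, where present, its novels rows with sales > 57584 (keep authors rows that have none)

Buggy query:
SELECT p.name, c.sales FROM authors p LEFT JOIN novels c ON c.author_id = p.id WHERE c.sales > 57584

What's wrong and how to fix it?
Bug: Filtering c.sales in WHERE discards the NULL rows produced by LEFT JOIN, turning it into an inner join

Fix: Move the right-table condition into the ON clause so unmatched parents are kept

Corrected query:
SELECT p.name, c.sales FROM authors p LEFT JOIN novels c ON c.author_id = p.id AND c.sales > 57584

Result:
name    | sales
--------+------
Atwood  | NULL 
Le Guin | 74080
Le Guin | 79446
Austen  | NULL 
Borges  | NULL 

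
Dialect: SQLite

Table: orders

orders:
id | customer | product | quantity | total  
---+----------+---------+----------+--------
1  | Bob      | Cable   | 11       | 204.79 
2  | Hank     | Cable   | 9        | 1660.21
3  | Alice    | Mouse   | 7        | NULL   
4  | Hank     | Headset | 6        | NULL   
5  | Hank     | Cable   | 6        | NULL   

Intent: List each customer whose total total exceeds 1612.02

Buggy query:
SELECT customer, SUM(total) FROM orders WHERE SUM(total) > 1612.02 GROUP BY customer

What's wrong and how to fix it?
Bug: Aggregate functions cannot appear in a WHERE clause

Fix: Use HAVING (which filters groups after aggregation) instead of WHERE

Corrected query:
SELECT customer, SUM(total) FROM orders GROUP BY customer HAVING SUM(total) > 1612.02

Result:
customer | SUM(total)
---------+-----------
Hank     | 1660.21   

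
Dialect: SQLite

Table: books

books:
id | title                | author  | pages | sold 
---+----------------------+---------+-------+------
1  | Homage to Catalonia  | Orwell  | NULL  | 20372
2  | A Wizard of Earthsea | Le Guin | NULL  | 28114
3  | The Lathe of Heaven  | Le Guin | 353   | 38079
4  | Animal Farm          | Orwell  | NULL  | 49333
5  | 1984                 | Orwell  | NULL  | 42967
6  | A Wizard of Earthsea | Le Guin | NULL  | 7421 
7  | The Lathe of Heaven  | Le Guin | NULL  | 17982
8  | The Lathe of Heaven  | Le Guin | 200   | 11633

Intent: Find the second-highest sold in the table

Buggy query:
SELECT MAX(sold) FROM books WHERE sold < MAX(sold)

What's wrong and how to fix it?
Bug: The inner MAX is an aggregate inside WHERE, which is not allowed

Fix: Put the inner MAX in a scalar subquery

Corrected query:
SELECT MAX(sold) FROM books WHERE sold < (SELECT MAX(sold) FROM books)

Result:
MAX(sold)
---------
42967    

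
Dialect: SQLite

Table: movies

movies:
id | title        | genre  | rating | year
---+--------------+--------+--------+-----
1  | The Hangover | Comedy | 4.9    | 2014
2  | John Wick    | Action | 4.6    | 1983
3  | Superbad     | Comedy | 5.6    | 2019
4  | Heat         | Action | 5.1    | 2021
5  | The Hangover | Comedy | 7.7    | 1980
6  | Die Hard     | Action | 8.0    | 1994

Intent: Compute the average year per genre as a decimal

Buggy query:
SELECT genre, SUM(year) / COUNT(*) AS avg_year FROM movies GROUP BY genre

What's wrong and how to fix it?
Bug: SUM(year) and COUNT(*) are both integers; the division truncates the fractional part

Fix: Cast one side to REAL so the division keeps the fractional part

Corrected query:
SELECT genre, SUM(year) * 1.0 / COUNT(*) AS avg_year FROM movies GROUP BY genre

Result:
genre  | avg_year   
-------+------------
Action | 1999.333333
Comedy | 2004.333333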